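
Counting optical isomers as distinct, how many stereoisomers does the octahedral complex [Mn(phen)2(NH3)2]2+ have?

The six octahedral sites form three mutually perpendicular trans pairs.
Each phen is bidentate and must span two cis positions.
Systematic placement gives 2 geometric isomers: NH3 trans; NH3 cis (chiral).
One of these lacks any improper symmetry element and so occurs as an enantiomeric pair, giving 2 + 1 = 3 stereoisomers in total.

3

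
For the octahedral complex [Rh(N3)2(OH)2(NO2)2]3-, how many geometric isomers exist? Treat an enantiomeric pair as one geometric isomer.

5

In an octahedral complex each vertex has one trans partner and four cis neighbours.
Systematic placement gives 5 geometric isomers: N3 trans, OH trans, NO2 trans; N3 trans, OH cis, NO2 cis; N3 cis, OH trans, NO2 cis; N3 cis, OH cis, NO2 cis (chiral); N3 cis, OH cis, NO2 trans.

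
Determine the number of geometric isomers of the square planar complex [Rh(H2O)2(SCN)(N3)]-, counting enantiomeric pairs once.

The distinct arrangements are (2 in all): H2O cis; H2O trans.

2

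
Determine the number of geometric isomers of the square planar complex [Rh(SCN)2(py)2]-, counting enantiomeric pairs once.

In a square planar complex each vertex has one trans partner and two cis neighbours.
Systematic placement gives 2 geometric isomers: SCN cis; SCN trans.

2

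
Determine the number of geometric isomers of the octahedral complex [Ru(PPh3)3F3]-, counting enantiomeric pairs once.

In an octahedral complex each vertex has one trans partner and four cis neighbours.
There are 2 geometric isomers: PPh3 mer; PPh3 fac.

2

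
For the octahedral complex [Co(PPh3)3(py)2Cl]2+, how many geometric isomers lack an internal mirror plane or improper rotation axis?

There are 3 geometric isomers: PPh3 mer, py trans; PPh3 fac, py cis; PPh3 mer, py cis.
Each arrangement has an internal mirror plane or centre of symmetry, so none is chiral.

0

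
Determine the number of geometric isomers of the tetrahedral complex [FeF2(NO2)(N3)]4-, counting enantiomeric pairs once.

1

All four vertices of a tetrahedron are equivalent and mutually adjacent, so cis/trans isomerism cannot arise.
Only one geometric arrangement is possible.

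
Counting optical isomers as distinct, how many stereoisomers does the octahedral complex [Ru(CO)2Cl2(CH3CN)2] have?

The six octahedral sites form three mutually perpendicular trans pairs.
Systematic placement gives 5 geometric isomers: CO trans, Cl trans, CH3CN trans; CO cis, Cl cis, CH3CN trans; CO cis, Cl trans, CH3CN cis; CO cis, Cl cis, CH3CN cis (chiral); CO trans, Cl cis, CH3CN cis.
One of these lacks any improper symmetry element and so occurs as an enantiomeric pair, giving 5 + 1 = 6 stereoisomers in total.

6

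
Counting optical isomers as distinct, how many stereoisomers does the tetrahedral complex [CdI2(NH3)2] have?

Only one geometric arrangement is possible.

1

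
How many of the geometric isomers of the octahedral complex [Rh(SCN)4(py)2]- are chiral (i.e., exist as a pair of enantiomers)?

The six octahedral sites form three mutually perpendicular trans pairs.
There are 2 geometric isomers: py trans; py cis.
Each arrangement has an internal mirror plane or centre of symmetry, so none is chiral.

0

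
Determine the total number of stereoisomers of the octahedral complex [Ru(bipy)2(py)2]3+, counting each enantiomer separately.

In an octahedral complex each vertex has one trans partner and four cis neighbours.
Each bipy is bidentate and must span two cis positions.
Working through the distinct placements yields 2 geometric isomers: py trans; py cis (chiral).
One of these lacks any improper symmetry element and so occurs as an enantiomeric pair, giving 2 + 1 = 3 stereoisomers in total.

3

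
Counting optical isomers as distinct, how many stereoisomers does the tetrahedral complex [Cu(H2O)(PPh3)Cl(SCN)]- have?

2

In a tetrahedral complex all four positions are equivalent and every pair of ligands is adjacent — there is no cis/trans distinction.
Only one geometric arrangement is possible; it has no improper symmetry element, so it exists as a pair of enantiomers (2 stereoisomers).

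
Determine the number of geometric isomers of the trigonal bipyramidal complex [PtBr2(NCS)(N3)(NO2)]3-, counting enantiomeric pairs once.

In a trigonal bipyramid the two axial positions differ from the three equatorial ones.
Exhaustive case analysis gives 7 geometric isomers.

7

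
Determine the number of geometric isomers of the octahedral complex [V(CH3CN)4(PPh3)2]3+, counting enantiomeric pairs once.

2

An octahedron has six vertices in three trans pairs; every non-trans pair is cis.
There are 2 geometric isomers: PPh3 trans; PPh3 cis.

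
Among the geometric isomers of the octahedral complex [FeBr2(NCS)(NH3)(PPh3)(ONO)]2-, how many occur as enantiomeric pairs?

In an octahedral complex each vertex has one trans partner and four cis neighbours.
Exhaustive case analysis gives 9 geometric isomers.
Of these, 6 lack any improper symmetry element and so occur as enantiomeric pairs, giving 9 + 6 = 15 stereoisomers in total.

6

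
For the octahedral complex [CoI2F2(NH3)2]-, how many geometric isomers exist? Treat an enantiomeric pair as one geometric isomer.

5

An octahedron has six vertices in three trans pairs; every non-trans pair is cis.
The distinct arrangements are (5 in all): I trans, F trans, NH3 trans; I cis, F trans, NH3 cis; I cis, F cis, NH3 trans; I cis, F cis, NH3 cis (chiral); I trans, F cis, NH3 cis.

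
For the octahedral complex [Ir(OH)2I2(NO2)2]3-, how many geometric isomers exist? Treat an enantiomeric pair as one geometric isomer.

In an octahedral complex each vertex has one trans partner and four cis neighbours.
Systematic placement gives 5 geometric isomers: OH trans, I trans, NO2 trans; OH cis, I trans, NO2 cis; OH trans, I cis, NO2 cis; OH cis, I cis, NO2 cis (chiral); OH cis, I cis, NO2 trans.

5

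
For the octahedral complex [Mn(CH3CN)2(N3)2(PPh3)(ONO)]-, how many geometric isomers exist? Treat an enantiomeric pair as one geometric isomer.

6

The six octahedral sites form three mutually perpendicular trans pairs.
There are 6 geometric isomers: CH3CN trans, N3 trans; CH3CN trans, N3 cis; CH3CN cis, N3 cis (3 arrangements, 2 chiral); CH3CN cis, N3 trans.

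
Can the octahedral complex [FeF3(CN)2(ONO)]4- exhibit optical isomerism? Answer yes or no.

no

In an octahedral complex each vertex has one trans partner and four cis neighbours.
Working through the distinct placements yields 3 geometric isomers: F mer, CN trans; F fac, CN cis; F mer, CN cis.
Each arrangement has an internal mirror plane or centre of symmetry, so none is chiral.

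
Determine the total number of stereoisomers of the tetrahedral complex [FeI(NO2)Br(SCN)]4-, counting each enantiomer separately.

2

In a tetrahedral complex all four positions are equivalent and every pair of ligands is adjacent — there is no cis/trans distinction.
Only one geometric arrangement is possible; it has no improper symmetry element, so it exists as a pair of enantiomers (2 stereoisomers).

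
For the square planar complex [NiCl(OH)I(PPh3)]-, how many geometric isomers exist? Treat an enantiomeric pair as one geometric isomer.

3

Working through the distinct placements yields 3 geometric isomers: (Cl/OH trans, I/PPh3 trans); (Cl/PPh3 trans, I/OH trans); (Cl/I trans, OH/PPh3 trans).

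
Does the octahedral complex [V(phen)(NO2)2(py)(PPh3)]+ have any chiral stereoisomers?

In an octahedral complex each vertex has one trans partner and four cis neighbours.
Each phen is bidentate and must span two cis positions.
The distinct arrangements are (4 in all): NO2 trans; NO2 cis (3 arrangements, 2 chiral).
Of these, 2 lack any improper symmetry element and so occur as enantiomeric pairs, giving 4 + 2 = 6 stereoisomers in total.

yes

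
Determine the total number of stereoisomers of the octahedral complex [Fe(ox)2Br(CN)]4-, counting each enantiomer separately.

3

In an octahedral complex each vertex has one trans partner and four cis neighbours.
Each ox is bidentate and must span two cis positions.
There are 2 geometric isomers: Br and CN mutually trans; Br and CN mutually cis (chiral).
One of these lacks any improper symmetry element and so occurs as an enantiomeric pair, giving 2 + 1 = 3 stereoisomers in total.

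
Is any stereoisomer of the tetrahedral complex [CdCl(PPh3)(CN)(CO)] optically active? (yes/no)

In a tetrahedral complex all four positions are equivalent and every pair of ligands is adjacent — there is no cis/trans distinction.
Only one geometric arrangement is possible; it has no improper symmetry element, so it exists as a pair of enantiomers (2 stereoisomers).

yes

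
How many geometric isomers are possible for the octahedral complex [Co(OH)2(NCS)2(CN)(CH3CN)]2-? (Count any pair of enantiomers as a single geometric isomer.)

6

Systematic placement gives 6 geometric isomers: OH trans, NCS trans; OH cis, NCS cis (3 arrangements, 2 chiral); OH trans, NCS cis; OH cis, NCS trans.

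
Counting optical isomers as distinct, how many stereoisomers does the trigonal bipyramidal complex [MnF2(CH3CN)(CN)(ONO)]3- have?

A trigonal bipyramid has two axial and three equatorial sites, which are chemically inequivalent.
Placing the ligands in turn and identifying arrangements related by rotation or reflection leaves 7 distinct geometric isomers.
Of these, 3 lack any improper symmetry element and so occur as enantiomeric pairs, giving 7 + 3 = 10 stereoisomers in total.

10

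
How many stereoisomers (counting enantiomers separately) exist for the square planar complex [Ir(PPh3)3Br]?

1

Only one geometric arrangement is possible.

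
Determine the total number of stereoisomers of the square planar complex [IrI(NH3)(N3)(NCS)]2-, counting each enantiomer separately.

3

A square has two trans pairs of vertices; adjacent vertices are cis.
The distinct arrangements are (3 in all): (I/NCS trans, N3/NH3 trans); (I/NH3 trans, N3/NCS trans); (I/N3 trans, NCS/NH3 trans).
Each arrangement has an internal mirror plane or centre of symmetry, so none is chiral.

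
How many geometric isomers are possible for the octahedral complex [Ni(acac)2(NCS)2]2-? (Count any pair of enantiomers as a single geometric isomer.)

2

In an octahedral complex each vertex has one trans partner and four cis neighbours.
Each acac is bidentate and must span two cis positions.
There are 2 geometric isomers: NCS trans; NCS cis (chiral).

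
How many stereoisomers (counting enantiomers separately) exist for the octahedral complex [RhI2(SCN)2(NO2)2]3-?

The six octahedral sites form three mutually perpendicular trans pairs.
Systematic placement gives 5 geometric isomers: I trans, SCN trans, NO2 trans; I trans, SCN cis, NO2 cis; I cis, SCN trans, NO2 cis; I cis, SCN cis, NO2 cis (chiral); I cis, SCN cis, NO2 trans.
One of these lacks any improper symmetry element and so occurs as an enantiomeric pair, giving 5 + 1 = 6 stereoisomers in total.

6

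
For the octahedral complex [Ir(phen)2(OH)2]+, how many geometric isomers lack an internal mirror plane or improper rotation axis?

1

In an octahedral complex each vertex has one trans partner and four cis neighbours.
Each phen is bidentate and must span two cis positions.
The distinct arrangements are (2 in all): OH trans; OH cis (chiral).
One of these lacks any improper symmetry element and so occurs as an enantiomeric pair, giving 2 + 1 = 3 stereoisomers in total.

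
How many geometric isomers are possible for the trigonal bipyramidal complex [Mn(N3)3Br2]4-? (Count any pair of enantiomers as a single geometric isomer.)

3

In a trigonal bipyramid the two axial positions differ from the three equatorial ones.
The distinct arrangements are (3 in all): Br both axial; Br one axial, one equatorial; Br both equatorial.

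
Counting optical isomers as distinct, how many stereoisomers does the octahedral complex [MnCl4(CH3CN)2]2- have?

2

Systematic placement gives 2 geometric isomers: CH3CN trans; CH3CN cis.
Each arrangement has an internal mirror plane or centre of symmetry, so none is chiral.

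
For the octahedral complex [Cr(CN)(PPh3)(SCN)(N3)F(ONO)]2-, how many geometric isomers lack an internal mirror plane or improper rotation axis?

15

The six octahedral sites form three mutually perpendicular trans pairs.
Exhaustive case analysis gives 15 geometric isomers.
Of these, 15 lack any improper symmetry element and so occur as enantiomeric pairs, giving 15 + 15 = 30 stereoisomers in total.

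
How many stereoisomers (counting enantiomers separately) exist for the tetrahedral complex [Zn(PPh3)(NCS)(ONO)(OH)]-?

2

In a tetrahedral complex all four positions are equivalent and every pair of ligands is adjacent — there is no cis/trans distinction.
Only one geometric arrangement is possible; it has no improper symmetry element, so it exists as a pair of enantiomers (2 stereoisomers).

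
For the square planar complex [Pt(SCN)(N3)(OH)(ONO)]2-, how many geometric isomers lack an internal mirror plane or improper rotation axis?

0

In a square planar complex each vertex has one trans partner and two cis neighbours.
Working through the distinct placements yields 3 geometric isomers: (N3/ONO trans, OH/SCN trans); (N3/SCN trans, OH/ONO trans); (N3/OH trans, ONO/SCN trans).
Each arrangement has an internal mirror plane or centre of symmetry, so none is chiral.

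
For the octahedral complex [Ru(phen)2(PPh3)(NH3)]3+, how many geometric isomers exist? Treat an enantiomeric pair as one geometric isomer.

An octahedron has six vertices in three trans pairs; every non-trans pair is cis.
Each phen is bidentate and must span two cis positions.
The distinct arrangements are (2 in all): PPh3 and NH3 mutually trans; PPh3 and NH3 mutually cis (chiral).

2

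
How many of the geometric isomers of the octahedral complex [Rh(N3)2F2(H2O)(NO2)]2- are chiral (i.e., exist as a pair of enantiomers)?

2

In an octahedral complex each vertex has one trans partner and four cis neighbours.
The distinct arrangements are (6 in all): N3 cis, F trans; N3 trans, F trans; N3 cis, F cis (3 arrangements, 2 chiral); N3 trans, F cis.
Of these, 2 lack any improper symmetry element and so occur as enantiomeric pairs, giving 6 + 2 = 8 stereoisomers in total.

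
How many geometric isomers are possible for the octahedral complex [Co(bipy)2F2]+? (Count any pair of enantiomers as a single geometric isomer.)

2

In an octahedral complex each vertex has one trans partner and four cis neighbours.
Each bipy is bidentate and must span two cis positions.
There are 2 geometric isomers: F trans; F cis (chiral).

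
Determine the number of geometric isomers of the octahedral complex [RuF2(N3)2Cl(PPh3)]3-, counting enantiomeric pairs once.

6

An octahedron has six vertices in three trans pairs; every non-trans pair is cis.
Systematic placement gives 6 geometric isomers: F cis, N3 cis (3 arrangements, 2 chiral); F cis, N3 trans; F trans, N3 cis; F trans, N3 trans.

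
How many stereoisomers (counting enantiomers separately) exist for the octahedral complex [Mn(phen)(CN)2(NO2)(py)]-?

In an octahedral complex each vertex has one trans partner and four cis neighbours.
Each phen is bidentate and must span two cis positions.
The distinct arrangements are (4 in all): CN trans; CN cis (3 arrangements, 2 chiral).
Of these, 2 lack any improper symmetry element and so occur as enantiomeric pairs, giving 4 + 2 = 6 stereoisomers in total.

6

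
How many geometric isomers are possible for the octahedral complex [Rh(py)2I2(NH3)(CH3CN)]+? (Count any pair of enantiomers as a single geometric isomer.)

6

There are 6 geometric isomers: py trans, I cis; py cis, I cis (3 arrangements, 2 chiral); py trans, I trans; py cis, I trans.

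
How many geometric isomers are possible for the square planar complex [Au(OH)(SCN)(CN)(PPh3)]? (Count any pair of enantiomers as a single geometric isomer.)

3

The distinct arrangements are (3 in all): (CN/PPh3 trans, OH/SCN trans); (CN/SCN trans, OH/PPh3 trans); (CN/OH trans, PPh3/SCN trans).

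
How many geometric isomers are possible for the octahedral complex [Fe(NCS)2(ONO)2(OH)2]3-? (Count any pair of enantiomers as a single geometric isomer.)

5

An octahedron has six vertices in three trans pairs; every non-trans pair is cis.
Systematic placement gives 5 geometric isomers: NCS trans, ONO trans, OH trans; NCS trans, ONO cis, OH cis; NCS cis, ONO trans, OH cis; NCS cis, ONO cis, OH cis (chiral); NCS cis, ONO cis, OH trans.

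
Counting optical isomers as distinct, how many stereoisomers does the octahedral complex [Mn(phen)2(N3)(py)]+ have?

3

In an octahedral complex each vertex has one trans partner and four cis neighbours.
Each phen is bidentate and must span two cis positions.
Systematic placement gives 2 geometric isomers: N3 and py mutually cis (chiral); N3 and py mutually trans.
One of these lacks any improper symmetry element and so occurs as an enantiomeric pair, giving 2 + 1 = 3 stereoisomers in total.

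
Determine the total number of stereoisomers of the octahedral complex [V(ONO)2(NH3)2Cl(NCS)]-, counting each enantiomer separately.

Systematic placement gives 6 geometric isomers: ONO trans, NH3 trans; ONO cis, NH3 cis (3 arrangements, 2 chiral); ONO trans, NH3 cis; ONO cis, NH3 trans.
Of these, 2 lack any improper symmetry element and so occur as enantiomeric pairs, giving 6 + 2 = 8 stereoisomers in total.

8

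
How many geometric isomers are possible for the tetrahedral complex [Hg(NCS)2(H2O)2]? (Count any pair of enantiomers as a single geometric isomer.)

Only one geometric arrangement is possible.

1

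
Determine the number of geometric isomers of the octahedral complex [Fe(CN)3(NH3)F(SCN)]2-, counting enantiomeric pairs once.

4

Systematic placement gives 4 geometric isomers: CN mer (3 arrangements); CN fac (chiral).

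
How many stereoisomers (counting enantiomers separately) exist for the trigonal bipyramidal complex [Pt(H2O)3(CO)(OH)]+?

In a trigonal bipyramid the two axial positions differ from the three equatorial ones.
There are 4 geometric isomers: CO axial, OH equatorial; CO axial, OH axial; CO equatorial, OH equatorial; CO equatorial, OH axial.
Each arrangement has an internal mirror plane or centre of symmetry, so none is chiral.

4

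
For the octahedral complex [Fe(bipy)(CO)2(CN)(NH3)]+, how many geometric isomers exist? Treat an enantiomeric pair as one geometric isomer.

Each bipy is bidentate and must span two cis positions.
Systematic placement gives 4 geometric isomers: CO cis (3 arrangements, 2 chiral); CO trans.

4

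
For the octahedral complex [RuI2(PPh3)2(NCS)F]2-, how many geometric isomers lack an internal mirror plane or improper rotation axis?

The distinct arrangements are (6 in all): I cis, PPh3 trans; I cis, PPh3 cis (3 arrangements, 2 chiral); I trans, PPh3 trans; I trans, PPh3 cis.
Of these, 2 lack any improper symmetry element and so occur as enantiomeric pairs, giving 6 + 2 = 8 stereoisomers in total.

2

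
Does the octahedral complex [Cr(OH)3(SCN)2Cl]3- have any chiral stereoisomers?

In an octahedral complex each vertex has one trans partner and four cis neighbours.
The distinct arrangements are (3 in all): OH mer, SCN trans; OH fac, SCN cis; OH mer, SCN cis.
Each arrangement has an internal mirror plane or centre of symmetry, so none is chiral.

no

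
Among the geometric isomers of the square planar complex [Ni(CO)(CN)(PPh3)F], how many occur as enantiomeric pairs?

0

In a square planar complex each vertex has one trans partner and two cis neighbours.
The distinct arrangements are (3 in all): (CN/F trans, CO/PPh3 trans); (CN/PPh3 trans, CO/F trans); (CN/CO trans, F/PPh3 trans).
Each arrangement has an internal mirror plane or centre of symmetry, so none is chiral.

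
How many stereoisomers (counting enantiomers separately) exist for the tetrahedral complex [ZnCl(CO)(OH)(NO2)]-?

All four vertices of a tetrahedron are equivalent and mutually adjacent, so cis/trans isomerism cannot arise.
Only one geometric arrangement is possible; it has no improper symmetry element, so it exists as a pair of enantiomers (2 stereoisomers).

2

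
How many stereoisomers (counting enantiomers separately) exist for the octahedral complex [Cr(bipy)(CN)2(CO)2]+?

An octahedron has six vertices in three trans pairs; every non-trans pair is cis.
Each bipy is bidentate and must span two cis positions.
There are 3 geometric isomers: CN trans, CO cis; CN cis, CO cis (chiral); CN cis, CO trans.
One of these lacks any improper symmetry element and so occurs as an enantiomeric pair, giving 3 + 1 = 4 stereoisomers in total.

4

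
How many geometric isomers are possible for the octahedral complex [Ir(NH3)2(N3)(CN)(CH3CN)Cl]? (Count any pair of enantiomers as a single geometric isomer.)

The six octahedral sites form three mutually perpendicular trans pairs.
Exhaustive case analysis gives 9 geometric isomers.

9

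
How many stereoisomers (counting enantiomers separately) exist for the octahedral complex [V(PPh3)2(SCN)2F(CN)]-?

The six octahedral sites form three mutually perpendicular trans pairs.
There are 6 geometric isomers: PPh3 trans, SCN trans; PPh3 cis, SCN cis (3 arrangements, 2 chiral); PPh3 cis, SCN trans; PPh3 trans, SCN cis.
Of these, 2 lack any improper symmetry element and so occur as enantiomeric pairs, giving 6 + 2 = 8 stereoisomers in total.

8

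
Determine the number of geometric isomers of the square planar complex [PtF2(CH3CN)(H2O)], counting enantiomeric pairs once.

A square has two trans pairs of vertices; adjacent vertices are cis.
Working through the distinct placements yields 2 geometric isomers: F cis; F trans.

2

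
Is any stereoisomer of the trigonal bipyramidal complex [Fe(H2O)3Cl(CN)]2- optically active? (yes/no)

no

In a trigonal bipyramid the two axial positions differ from the three equatorial ones.
Working through the distinct placements yields 4 geometric isomers: Cl axial, CN axial; Cl equatorial, CN axial; Cl axial, CN equatorial; Cl equatorial, CN equatorial.
Each arrangement has an internal mirror plane or centre of symmetry, so none is chiral.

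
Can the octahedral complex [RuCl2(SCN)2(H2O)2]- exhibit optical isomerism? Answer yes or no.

There are 5 geometric isomers: Cl trans, SCN trans, H2O trans; Cl trans, SCN cis, H2O cis; Cl cis, SCN trans, H2O cis; Cl cis, SCN cis, H2O cis (chiral); Cl cis, SCN cis, H2O trans.
One of these lacks any improper symmetry element and so occurs as an enantiomeric pair, giving 5 + 1 = 6 stereoisomers in total.

yes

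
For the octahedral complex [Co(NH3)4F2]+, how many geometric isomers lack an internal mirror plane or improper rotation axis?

The six octahedral sites form three mutually perpendicular trans pairs.
There are 2 geometric isomers: F trans; F cis.
Each arrangement has an internal mirror plane or centre of symmetry, so none is chiral.

0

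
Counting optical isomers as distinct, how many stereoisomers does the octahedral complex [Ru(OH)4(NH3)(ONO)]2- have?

2

The six octahedral sites form three mutually perpendicular trans pairs.
Working through the distinct placements yields 2 geometric isomers: NH3 and ONO mutually cis; NH3 and ONO mutually trans.
Each arrangement has an internal mirror plane or centre of symmetry, so none is chiral.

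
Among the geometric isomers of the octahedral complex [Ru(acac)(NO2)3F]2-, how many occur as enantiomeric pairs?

The six octahedral sites form three mutually perpendicular trans pairs.
Each acac is bidentate and must span two cis positions.
There are 2 geometric isomers: NO2 fac; NO2 mer.
Each arrangement has an internal mirror plane or centre of symmetry, so none is chiral.

0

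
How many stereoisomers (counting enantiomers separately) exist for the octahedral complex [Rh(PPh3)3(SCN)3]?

2

The six octahedral sites form three mutually perpendicular trans pairs.
Systematic placement gives 2 geometric isomers: PPh3 mer; PPh3 fac.
Each arrangement has an internal mirror plane or centre of symmetry, so none is chiral.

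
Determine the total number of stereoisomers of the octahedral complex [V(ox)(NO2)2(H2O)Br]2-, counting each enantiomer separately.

In an octahedral complex each vertex has one trans partner and four cis neighbours.
Each ox is bidentate and must span two cis positions.
There are 4 geometric isomers: NO2 cis (3 arrangements, 2 chiral); NO2 trans.
Of these, 2 lack any improper symmetry element and so occur as enantiomeric pairs, giving 4 + 2 = 6 stereoisomers in total.

6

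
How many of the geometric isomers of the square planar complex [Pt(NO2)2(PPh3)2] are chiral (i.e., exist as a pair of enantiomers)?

There are 2 geometric isomers: NO2 cis; NO2 trans.
Each arrangement has an internal mirror plane or centre of symmetry, so none is chiral.

0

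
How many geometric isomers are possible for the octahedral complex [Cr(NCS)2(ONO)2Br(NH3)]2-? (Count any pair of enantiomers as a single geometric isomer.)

An octahedron has six vertices in three trans pairs; every non-trans pair is cis.
There are 6 geometric isomers: NCS cis, ONO trans; NCS cis, ONO cis (3 arrangements, 2 chiral); NCS trans, ONO trans; NCS trans, ONO cis.

6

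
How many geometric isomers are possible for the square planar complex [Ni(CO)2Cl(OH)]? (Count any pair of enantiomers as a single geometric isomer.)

In a square planar complex each vertex has one trans partner and two cis neighbours.
There are 2 geometric isomers: CO cis; CO trans.

2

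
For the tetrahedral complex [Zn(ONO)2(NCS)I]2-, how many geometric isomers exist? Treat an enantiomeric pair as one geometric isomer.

1

All four vertices of a tetrahedron are equivalent and mutually adjacent, so cis/trans isomerism cannot arise.
Only one geometric arrangement is possible.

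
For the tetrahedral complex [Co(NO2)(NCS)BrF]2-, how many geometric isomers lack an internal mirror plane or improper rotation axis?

1

In a tetrahedral complex all four positions are equivalent and every pair of ligands is adjacent — there is no cis/trans distinction.
Only one geometric arrangement is possible; it has no improper symmetry element, so it exists as a pair of enantiomers (2 stereoisomers).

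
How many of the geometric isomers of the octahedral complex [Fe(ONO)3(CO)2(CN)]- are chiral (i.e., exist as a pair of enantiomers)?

0

In an octahedral complex each vertex has one trans partner and four cis neighbours.
Working through the distinct placements yields 3 geometric isomers: ONO mer, CO cis; ONO mer, CO trans; ONO fac, CO cis.
Each arrangement has an internal mirror plane or centre of symmetry, so none is chiral.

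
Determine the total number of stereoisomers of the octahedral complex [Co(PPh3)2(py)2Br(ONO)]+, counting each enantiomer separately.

Systematic placement gives 6 geometric isomers: PPh3 trans, py trans; PPh3 cis, py cis (3 arrangements, 2 chiral); PPh3 cis, py trans; PPh3 trans, py cis.
Of these, 2 lack any improper symmetry element and so occur as enantiomeric pairs, giving 6 + 2 = 8 stereoisomers in total.

8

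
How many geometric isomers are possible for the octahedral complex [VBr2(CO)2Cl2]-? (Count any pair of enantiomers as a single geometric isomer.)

5

There are 5 geometric isomers: Br trans, CO trans, Cl trans; Br trans, CO cis, Cl cis; Br cis, CO cis, Cl trans; Br cis, CO cis, Cl cis (chiral); Br cis, CO trans, Cl cis.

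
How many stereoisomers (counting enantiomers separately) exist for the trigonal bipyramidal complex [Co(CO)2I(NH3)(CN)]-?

10

In a trigonal bipyramid the two axial positions differ from the three equatorial ones.
Placing the ligands in turn and identifying arrangements related by rotation or reflection leaves 7 distinct geometric isomers.
Of these, 3 lack any improper symmetry element and so occur as enantiomeric pairs, giving 7 + 3 = 10 stereoisomers in total.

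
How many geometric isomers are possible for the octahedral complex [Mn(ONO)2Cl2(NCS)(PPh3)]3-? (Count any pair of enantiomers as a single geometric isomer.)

An octahedron has six vertices in three trans pairs; every non-trans pair is cis.
Systematic placement gives 6 geometric isomers: ONO cis, Cl trans; ONO trans, Cl trans; ONO cis, Cl cis (3 arrangements, 2 chiral); ONO trans, Cl cis.

6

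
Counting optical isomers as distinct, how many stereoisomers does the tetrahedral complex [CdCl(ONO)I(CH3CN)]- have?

2

All four vertices of a tetrahedron are equivalent and mutually adjacent, so cis/trans isomerism cannot arise.
Only one geometric arrangement is possible; it has no improper symmetry element, so it exists as a pair of enantiomers (2 stereoisomers).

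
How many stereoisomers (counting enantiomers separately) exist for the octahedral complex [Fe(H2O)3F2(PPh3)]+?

3

An octahedron has six vertices in three trans pairs; every non-trans pair is cis.
Working through the distinct placements yields 3 geometric isomers: H2O mer, F trans; H2O fac, F cis; H2O mer, F cis.
Each arrangement has an internal mirror plane or centre of symmetry, so none is chiral.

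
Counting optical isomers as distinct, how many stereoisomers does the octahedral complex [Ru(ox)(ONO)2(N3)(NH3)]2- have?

The six octahedral sites form three mutually perpendicular trans pairs.
Each ox is bidentate and must span two cis positions.
There are 4 geometric isomers: ONO cis (3 arrangements, 2 chiral); ONO trans.
Of these, 2 lack any improper symmetry element and so occur as enantiomeric pairs, giving 4 + 2 = 6 stereoisomers in total.

6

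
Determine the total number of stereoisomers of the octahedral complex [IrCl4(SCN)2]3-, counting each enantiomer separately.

2

The six octahedral sites form three mutually perpendicular trans pairs.
There are 2 geometric isomers: SCN trans; SCN cis.
Each arrangement has an internal mirror plane or centre of symmetry, so none is chiral.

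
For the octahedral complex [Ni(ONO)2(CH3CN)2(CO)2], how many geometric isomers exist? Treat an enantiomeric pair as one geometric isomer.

5

An octahedron has six vertices in three trans pairs; every non-trans pair is cis.
The distinct arrangements are (5 in all): ONO trans, CH3CN trans, CO trans; ONO cis, CH3CN trans, CO cis; ONO trans, CH3CN cis, CO cis; ONO cis, CH3CN cis, CO cis (chiral); ONO cis, CH3CN cis, CO trans.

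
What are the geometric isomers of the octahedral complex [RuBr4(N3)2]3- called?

The six octahedral sites form three mutually perpendicular trans pairs.
The distinct arrangements are (2 in all): N3 trans; N3 cis.

cis and trans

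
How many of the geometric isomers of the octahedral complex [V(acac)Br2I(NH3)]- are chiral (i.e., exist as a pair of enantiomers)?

The six octahedral sites form three mutually perpendicular trans pairs.
Each acac is bidentate and must span two cis positions.
Working through the distinct placements yields 4 geometric isomers: Br trans; Br cis (3 arrangements, 2 chiral).
Of these, 2 lack any improper symmetry element and so occur as enantiomeric pairs, giving 4 + 2 = 6 stereoisomers in total.

2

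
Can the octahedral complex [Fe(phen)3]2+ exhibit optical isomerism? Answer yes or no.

Each phen is bidentate and must span two cis positions.
Only one geometric arrangement is possible; it has no improper symmetry element, so it exists as a pair of enantiomers (2 stereoisomers).

yes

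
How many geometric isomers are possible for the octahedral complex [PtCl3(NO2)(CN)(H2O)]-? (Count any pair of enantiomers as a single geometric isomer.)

4

There are 4 geometric isomers: Cl mer (3 arrangements); Cl fac (chiral).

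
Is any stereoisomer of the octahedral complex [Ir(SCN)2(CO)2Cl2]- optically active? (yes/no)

yes

An octahedron has six vertices in three trans pairs; every non-trans pair is cis.
Working through the distinct placements yields 5 geometric isomers: SCN trans, CO trans, Cl trans; SCN cis, CO trans, Cl cis; SCN trans, CO cis, Cl cis; SCN cis, CO cis, Cl cis (chiral); SCN cis, CO cis, Cl trans.
One of these lacks any improper symmetry element and so occurs as an enantiomeric pair, giving 5 + 1 = 6 stereoisomers in total.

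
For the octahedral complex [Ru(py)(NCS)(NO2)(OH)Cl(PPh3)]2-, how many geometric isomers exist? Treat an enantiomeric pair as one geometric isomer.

An octahedron has six vertices in three trans pairs; every non-trans pair is cis.
Systematic enumeration (placing each ligand type in turn and discarding arrangements equivalent by rotation or reflection) gives 15 geometric isomers.

15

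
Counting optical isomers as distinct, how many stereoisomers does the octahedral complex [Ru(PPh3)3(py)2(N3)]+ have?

3

The six octahedral sites form three mutually perpendicular trans pairs.
Working through the distinct placements yields 3 geometric isomers: PPh3 mer, py trans; PPh3 fac, py cis; PPh3 mer, py cis.
Each arrangement has an internal mirror plane or centre of symmetry, so none is chiral.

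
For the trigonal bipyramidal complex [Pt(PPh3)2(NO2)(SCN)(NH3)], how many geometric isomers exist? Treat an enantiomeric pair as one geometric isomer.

7

A trigonal bipyramid has two axial and three equatorial sites, which are chemically inequivalent.
Placing the ligands in turn and identifying arrangements related by rotation or reflection leaves 7 distinct geometric isomers.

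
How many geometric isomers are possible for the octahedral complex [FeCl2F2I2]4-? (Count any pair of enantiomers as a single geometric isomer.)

Systematic placement gives 5 geometric isomers: Cl trans, F trans, I trans; Cl trans, F cis, I cis; Cl cis, F cis, I trans; Cl cis, F cis, I cis (chiral); Cl cis, F trans, I cis.

5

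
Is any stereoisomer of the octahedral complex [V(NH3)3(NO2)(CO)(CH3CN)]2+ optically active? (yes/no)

yes

The six octahedral sites form three mutually perpendicular trans pairs.
There are 4 geometric isomers: NH3 mer (3 arrangements); NH3 fac (chiral).
One of these lacks any improper symmetry element and so occurs as an enantiomeric pair, giving 4 + 1 = 5 stereoisomers in total.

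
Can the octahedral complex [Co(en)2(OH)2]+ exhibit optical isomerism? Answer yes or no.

Each en is bidentate and must span two cis positions.
Systematic placement gives 2 geometric isomers: OH trans; OH cis (chiral).
One of these lacks any improper symmetry element and so occurs as an enantiomeric pair, giving 2 + 1 = 3 stereoisomers in total.

yes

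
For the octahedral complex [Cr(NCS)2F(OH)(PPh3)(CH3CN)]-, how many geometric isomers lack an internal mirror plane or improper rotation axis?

Placing the ligands in turn and identifying arrangements related by rotation or reflection leaves 9 distinct geometric isomers.
Of these, 6 lack any improper symmetry element and so occur as enantiomeric pairs, giving 9 + 6 = 15 stereoisomers in total.

6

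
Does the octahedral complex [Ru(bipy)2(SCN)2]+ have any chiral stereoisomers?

yes

In an octahedral complex each vertex has one trans partner and four cis neighbours.
Each bipy is bidentate and must span two cis positions.
There are 2 geometric isomers: SCN trans; SCN cis (chiral).
One of these lacks any improper symmetry element and so occurs as an enantiomeric pair, giving 2 + 1 = 3 stereoisomers in total.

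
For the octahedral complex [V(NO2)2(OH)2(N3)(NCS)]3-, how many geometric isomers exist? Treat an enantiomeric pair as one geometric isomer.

In an octahedral complex each vertex has one trans partner and four cis neighbours.
Working through the distinct placements yields 6 geometric isomers: NO2 trans, OH trans; NO2 cis, OH cis (3 arrangements, 2 chiral); NO2 cis, OH trans; NO2 trans, OH cis.

6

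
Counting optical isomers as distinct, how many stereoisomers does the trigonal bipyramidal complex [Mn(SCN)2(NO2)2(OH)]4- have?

In a trigonal bipyramid the two axial positions differ from the three equatorial ones.
Placing the ligands in turn and identifying arrangements related by rotation or reflection leaves 5 distinct geometric isomers.
One of these lacks any improper symmetry element and so occurs as an enantiomeric pair, giving 5 + 1 = 6 stereoisomers in total.

6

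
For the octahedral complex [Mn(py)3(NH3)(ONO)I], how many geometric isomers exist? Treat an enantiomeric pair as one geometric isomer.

The six octahedral sites form three mutually perpendicular trans pairs.
The distinct arrangements are (4 in all): py mer (3 arrangements); py fac (chiral).

4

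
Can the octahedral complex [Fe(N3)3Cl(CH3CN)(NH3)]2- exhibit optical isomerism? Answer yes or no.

yes

In an octahedral complex each vertex has one trans partner and four cis neighbours.
There are 4 geometric isomers: N3 mer (3 arrangements); N3 fac (chiral).
One of these lacks any improper symmetry element and so occurs as an enantiomeric pair, giving 4 + 1 = 5 stereoisomers in total.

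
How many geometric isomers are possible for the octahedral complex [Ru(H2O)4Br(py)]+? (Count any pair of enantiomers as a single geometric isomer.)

2

The six octahedral sites form three mutually perpendicular trans pairs.
Working through the distinct placements yields 2 geometric isomers: Br and py mutually cis; Br and py mutually trans.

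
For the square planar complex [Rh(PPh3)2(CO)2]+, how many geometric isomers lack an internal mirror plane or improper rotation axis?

0

A square has two trans pairs of vertices; adjacent vertices are cis.
Systematic placement gives 2 geometric isomers: PPh3 cis; PPh3 trans.
Each arrangement has an internal mirror plane or centre of symmetry, so none is chiral.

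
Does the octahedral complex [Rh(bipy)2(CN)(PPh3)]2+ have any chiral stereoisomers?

yes

An octahedron has six vertices in three trans pairs; every non-trans pair is cis.
Each bipy is bidentate and must span two cis positions.
The distinct arrangements are (2 in all): CN and PPh3 mutually trans; CN and PPh3 mutually cis (chiral).
One of these lacks any improper symmetry element and so occurs as an enantiomeric pair, giving 2 + 1 = 3 stereoisomers in total.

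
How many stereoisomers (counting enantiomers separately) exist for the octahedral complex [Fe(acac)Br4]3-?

1

Each acac is bidentate and must span two cis positions.
Only one geometric arrangement is possible.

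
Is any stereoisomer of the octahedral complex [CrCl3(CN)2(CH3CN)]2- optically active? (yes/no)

no

An octahedron has six vertices in three trans pairs; every non-trans pair is cis.
The distinct arrangements are (3 in all): Cl mer, CN cis; Cl mer, CN trans; Cl fac, CN cis.
Each arrangement has an internal mirror plane or centre of symmetry, so none is chiral.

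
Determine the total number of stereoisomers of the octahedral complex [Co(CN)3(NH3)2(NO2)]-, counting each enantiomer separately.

The six octahedral sites form three mutually perpendicular trans pairs.
The distinct arrangements are (3 in all): CN mer, NH3 cis; CN mer, NH3 trans; CN fac, NH3 cis.
Each arrangement has an internal mirror plane or centre of symmetry, so none is chiral.

3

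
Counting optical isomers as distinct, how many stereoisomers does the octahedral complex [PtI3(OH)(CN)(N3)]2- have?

5

There are 4 geometric isomers: I mer (3 arrangements); I fac (chiral).
One of these lacks any improper symmetry element and so occurs as an enantiomeric pair, giving 4 + 1 = 5 stereoisomers in total.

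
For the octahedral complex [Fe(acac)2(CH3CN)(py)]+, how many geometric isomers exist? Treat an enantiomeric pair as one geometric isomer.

2

In an octahedral complex each vertex has one trans partner and four cis neighbours.
Each acac is bidentate and must span two cis positions.
There are 2 geometric isomers: CH3CN and py mutually cis (chiral); CH3CN and py mutually trans.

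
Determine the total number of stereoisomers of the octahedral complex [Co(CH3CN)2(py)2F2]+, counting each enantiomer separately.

6

An octahedron has six vertices in three trans pairs; every non-trans pair is cis.
There are 5 geometric isomers: CH3CN trans, py trans, F trans; CH3CN trans, py cis, F cis; CH3CN cis, py trans, F cis; CH3CN cis, py cis, F cis (chiral); CH3CN cis, py cis, F trans.
One of these lacks any improper symmetry element and so occurs as an enantiomeric pair, giving 5 + 1 = 6 stereoisomers in total.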